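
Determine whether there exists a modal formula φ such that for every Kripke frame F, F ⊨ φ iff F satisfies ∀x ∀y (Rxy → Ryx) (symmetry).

Yes, by q → □◇q

Yes: it is symmetry, defined by the B schema q → □◇q.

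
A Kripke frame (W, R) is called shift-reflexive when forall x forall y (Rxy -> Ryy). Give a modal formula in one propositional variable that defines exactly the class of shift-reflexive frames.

This is shift-reflexivity; the standard corresponding axiom is T□: □(□r → r).
Suppose □(□r→r) is valid. Take Rxy and set V(r)={w : Ryw}. Then at y, □r holds; since □(□r→r) at x, □r→r at y, so r at y, i.e. Ryy.

□(□r → r)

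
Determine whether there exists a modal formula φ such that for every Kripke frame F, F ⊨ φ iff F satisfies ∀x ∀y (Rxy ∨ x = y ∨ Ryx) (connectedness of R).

Modal frame validity is preserved under disjoint unions.
Take 2 disjoint single-world reflexive frames: each is trivially connected, but their disjoint union has 2 worlds with no edge between distinct components, so it is not connected.
Hence connectedness of R is not modally definable.

Not modally definable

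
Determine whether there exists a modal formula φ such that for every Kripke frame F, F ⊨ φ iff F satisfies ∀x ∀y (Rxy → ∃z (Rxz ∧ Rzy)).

Yes — defined by □□r → □r

The condition is density. A defining modal formula is □□r → □r.
Suppose □□r→□r is valid. Take Rxy and set V(r)={w : xR²w}. Then □□r at x, so □r at x, so r at y, i.e. ∃z(Rxz∧Rzy).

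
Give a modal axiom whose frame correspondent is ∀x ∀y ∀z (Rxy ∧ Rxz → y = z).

A defining formula is ◇q → □q (the CD axiom).
Suppose ◇q→□q is valid. Take Rxy, Rxz and set V(q)={y}. Then ◇q at x, so □q at x, so q at z, i.e. z=y.

◇q → □q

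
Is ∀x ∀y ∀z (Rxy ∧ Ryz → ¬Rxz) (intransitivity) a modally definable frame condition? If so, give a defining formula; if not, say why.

Modal frame validity is preserved under surjective bounded morphisms.
The 7-cycle (worlds s,t,u,v,w,x,y with s→t→u→v→w→x→y→s) is intransitive. Mapping every world to a single reflexive point • is a surjective bounded morphism; the reflexive point is not intransitive (R••∧R•• but R••).
So no modal formula (or set of formulas) defines exactly the intransitive frames.

Not modally definable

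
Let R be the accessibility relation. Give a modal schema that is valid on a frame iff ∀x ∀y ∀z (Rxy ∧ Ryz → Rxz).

□q → □□q

A defining formula is □q → □□q (the 4 axiom).
Suppose □q→□□q is valid. Take Rxy, Ryz and set V(q)={w : Rxw}. Then □q at x, so □□q at x, so □q at y, so q at z, i.e. Rxz.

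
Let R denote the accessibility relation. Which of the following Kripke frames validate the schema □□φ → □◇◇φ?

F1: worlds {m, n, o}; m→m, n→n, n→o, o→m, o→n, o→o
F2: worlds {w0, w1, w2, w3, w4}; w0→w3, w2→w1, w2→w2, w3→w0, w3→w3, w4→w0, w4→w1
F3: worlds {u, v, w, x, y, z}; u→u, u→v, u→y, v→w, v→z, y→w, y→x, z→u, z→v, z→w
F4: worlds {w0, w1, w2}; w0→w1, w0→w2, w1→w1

F1

The schema corresponds to a generalized confluence (Geach) condition: ∀x ∀z (xRz → ∃w (xR²w ∧ zR²w)).
F1: satisfies the condition.
F2: fails — w2Rw1 but no w with w2R²w and w1R²w.
F3: fails — uRy but no t with uR²t and yR²t.
F4: fails — w0Rw2 but no w with w0R²w and w2R²w.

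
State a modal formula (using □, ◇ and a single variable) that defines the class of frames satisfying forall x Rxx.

□p → p

This is reflexivity; the standard corresponding axiom is T: □p → p.
Suppose □p→p is valid. At any x set V(p)={w : Rxw}. Then □p holds at x, so p holds at x, i.e. Rxx.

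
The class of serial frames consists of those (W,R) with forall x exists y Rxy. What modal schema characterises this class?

The condition is seriality. The D schema □r → ◇r defines it.
Suppose □r→◇r is valid. At any x set V(r)=W. Then □r at x, so ◇r at x, so x has a successor.

□r → ◇r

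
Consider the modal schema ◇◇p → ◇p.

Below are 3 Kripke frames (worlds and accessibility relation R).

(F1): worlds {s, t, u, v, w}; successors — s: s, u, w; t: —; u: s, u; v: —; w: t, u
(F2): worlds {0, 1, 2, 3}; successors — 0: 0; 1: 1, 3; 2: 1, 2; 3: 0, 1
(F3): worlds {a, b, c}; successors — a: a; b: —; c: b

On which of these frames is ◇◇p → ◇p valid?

(F3)

The schema corresponds to transitivity: ∀x ∀y ∀z (Rxy ∧ Ryz → Rxz).
(F1): fails — Rwu and Rus but not Rws.
(F2): fails — R31 and R13 but not R33.
(F3): condition met.
Valid on: (F3).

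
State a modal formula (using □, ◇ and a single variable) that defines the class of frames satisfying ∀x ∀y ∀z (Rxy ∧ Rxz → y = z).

A defining formula is ◇p → □p (the CD axiom).
Suppose ◇p→□p is valid. Take Rxy, Rxz and set V(p)={y}. Then ◇p at x, so □p at x, so p at z, i.e. z=y.

◇p → □p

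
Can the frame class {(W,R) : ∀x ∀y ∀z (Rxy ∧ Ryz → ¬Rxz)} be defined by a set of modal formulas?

If a class were modally definable it would be closed under surjective bounded morphisms (Goldblatt–Thomason).
The 5-cycle (worlds s,t,u,v,w with s→t→u→v→w→s) is intransitive. Mapping every world to a single reflexive point • is a surjective bounded morphism; the reflexive point is not intransitive (R••∧R•• but R••).
So the class is not modally definable.

No — not modally definable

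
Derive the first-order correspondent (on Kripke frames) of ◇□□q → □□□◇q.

This is a Sahlqvist (Geach-type) schema ◇^1□^2q → □^3◇^1q.
Minimal-valuation argument: fix x; take any y with xR^1y and any z with xR^3z. Set V(q) to the set of worlds R-reachable from y in exactly 2 steps. Then □^2q holds at y, so the antecedent holds at x; validity forces ◇^1q at z, giving a w with zR^1w and yR^2w.
First-order correspondent: ∀x ∀y ∀z ((xRy ∧ xR³z) → ∃w (yR²w ∧ zRw)).

∀x ∀y ∀z ((xRy ∧ xR³z) → ∃w (yR²w ∧ zRw))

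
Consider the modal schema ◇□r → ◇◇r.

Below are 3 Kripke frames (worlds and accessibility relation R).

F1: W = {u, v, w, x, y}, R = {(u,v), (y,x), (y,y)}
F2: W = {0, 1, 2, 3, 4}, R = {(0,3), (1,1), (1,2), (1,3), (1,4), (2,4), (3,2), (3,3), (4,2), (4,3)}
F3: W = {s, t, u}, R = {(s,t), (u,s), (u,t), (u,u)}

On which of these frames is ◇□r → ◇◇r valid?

This is the axiom for a generalized confluence (Geach) condition; its first-order frame correspondent is ∀x ∀y (xRy → ∃w (yRw ∧ xR²w)).
F1: fails — uRv but no t with vRt and uR²t.
F2: condition met.
F3: fails — sRt but no w with tRw and sR²w.
Valid on: F2.

F2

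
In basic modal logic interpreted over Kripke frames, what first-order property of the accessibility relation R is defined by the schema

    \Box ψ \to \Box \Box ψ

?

This schema is the 4 axiom.
It corresponds to transitivity: \forall x \forall y \forall z (Rxy \wedge Ryz \to Rxz).

Transitivity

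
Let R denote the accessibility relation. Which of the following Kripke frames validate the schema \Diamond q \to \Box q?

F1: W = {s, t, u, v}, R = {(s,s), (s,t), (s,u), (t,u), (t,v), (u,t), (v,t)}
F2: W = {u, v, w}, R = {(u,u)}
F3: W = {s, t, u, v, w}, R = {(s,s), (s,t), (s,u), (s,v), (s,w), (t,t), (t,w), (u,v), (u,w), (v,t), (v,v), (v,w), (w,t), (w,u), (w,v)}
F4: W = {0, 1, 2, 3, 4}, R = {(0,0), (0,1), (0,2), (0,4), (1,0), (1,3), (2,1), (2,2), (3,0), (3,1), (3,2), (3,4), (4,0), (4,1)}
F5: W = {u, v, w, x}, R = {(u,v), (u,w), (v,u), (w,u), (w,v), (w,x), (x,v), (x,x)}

F2

The schema corresponds to partial functionality: \forall x \forall y \forall z (Rxy \wedge Rxz \to y = z).
F1: fails — s sees both s and t.
F2: satisfies the condition.
F3: fails — s sees both s and t.
F4: fails — 0 sees both 0 and 1.
F5: fails — u sees both v and w.
Valid on: F2.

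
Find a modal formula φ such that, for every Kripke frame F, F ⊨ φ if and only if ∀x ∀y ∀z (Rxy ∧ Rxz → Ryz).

◇p → □◇p

This is the Euclidean property; the standard corresponding axiom is 5: ◇p → □◇p.
Suppose ◇p→□◇p is valid. Take Rxy, Rxz and set V(p)={y}. Then ◇p at x, so □◇p at x, so ◇p at z, so some w with Rzw has p; w=y, i.e. Rzy. By symmetry of the argument, Ryz.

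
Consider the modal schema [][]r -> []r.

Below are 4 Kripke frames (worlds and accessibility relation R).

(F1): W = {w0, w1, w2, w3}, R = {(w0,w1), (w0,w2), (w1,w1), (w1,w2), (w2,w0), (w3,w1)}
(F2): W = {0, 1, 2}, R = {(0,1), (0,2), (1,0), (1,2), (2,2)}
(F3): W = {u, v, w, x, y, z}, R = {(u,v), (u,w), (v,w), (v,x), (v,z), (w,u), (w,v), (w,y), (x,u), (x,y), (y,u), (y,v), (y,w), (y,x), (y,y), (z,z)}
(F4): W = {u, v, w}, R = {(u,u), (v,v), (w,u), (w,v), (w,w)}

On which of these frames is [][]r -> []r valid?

(F4)

The schema corresponds to density: forall x forall y (Rxy -> exists z (Rxz & Rzy)).
(F1): fails — Rw2w0 but no z with Rw2z and Rzw0.
(F2): fails — R10 but no z with R1z and Rz0.
(F3): fails — Rvw but no t with Rvt and Rtw.
(F4): holds.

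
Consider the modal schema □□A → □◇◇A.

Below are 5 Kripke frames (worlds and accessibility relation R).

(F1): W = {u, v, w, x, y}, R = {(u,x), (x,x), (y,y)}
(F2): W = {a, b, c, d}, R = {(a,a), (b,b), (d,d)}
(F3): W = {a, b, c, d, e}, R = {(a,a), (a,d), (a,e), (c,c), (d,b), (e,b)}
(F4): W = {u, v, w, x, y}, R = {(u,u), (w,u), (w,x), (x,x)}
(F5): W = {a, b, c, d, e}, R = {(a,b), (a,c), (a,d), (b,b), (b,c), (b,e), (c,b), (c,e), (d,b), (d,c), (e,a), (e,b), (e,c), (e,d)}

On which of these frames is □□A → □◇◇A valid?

Frame correspondent (Sahlqvist): ∀x ∀z (xRz → ∃w (xR²w ∧ zR²w)) — i.e. a generalized confluence (Geach) condition.
(F1): ✓.
(F2): ✓.
(F3): fails — aRd but no w with aR²w and dR²w.
(F4): ✓.
(F5): ✓.

(F1), (F2), (F4), (F5)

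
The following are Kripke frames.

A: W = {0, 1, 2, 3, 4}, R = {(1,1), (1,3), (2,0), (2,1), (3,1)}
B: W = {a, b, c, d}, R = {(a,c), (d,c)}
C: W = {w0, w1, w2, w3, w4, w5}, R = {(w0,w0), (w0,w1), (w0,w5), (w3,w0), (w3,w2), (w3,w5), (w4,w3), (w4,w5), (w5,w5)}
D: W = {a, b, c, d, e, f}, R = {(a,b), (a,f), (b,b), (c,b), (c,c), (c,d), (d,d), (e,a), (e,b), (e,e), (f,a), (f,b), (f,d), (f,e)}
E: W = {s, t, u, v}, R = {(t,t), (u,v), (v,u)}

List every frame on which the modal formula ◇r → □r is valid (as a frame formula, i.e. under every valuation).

Frame correspondent (Sahlqvist): ∀x ∀y ∀z (Rxy ∧ Rxz → y = z) — i.e. partial functionality.
A: fails — 1 sees both 1 and 3.
B: ✓.
C: fails — w0 sees both w0 and w1.
D: fails — a sees both b and f.
E: ✓.

B, E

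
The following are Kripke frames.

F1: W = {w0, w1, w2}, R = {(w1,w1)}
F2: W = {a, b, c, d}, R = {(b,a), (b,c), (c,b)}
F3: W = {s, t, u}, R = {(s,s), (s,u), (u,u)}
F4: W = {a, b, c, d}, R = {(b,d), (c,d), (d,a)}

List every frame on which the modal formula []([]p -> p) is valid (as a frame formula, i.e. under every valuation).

F1, F3

The schema corresponds to shift-reflexivity: forall x forall y (Rxy -> Ryy).
F1: satisfies the condition.
F2: fails — Rba but not Raa.
F3: satisfies the condition.
F4: fails — Rcd but not Rdd.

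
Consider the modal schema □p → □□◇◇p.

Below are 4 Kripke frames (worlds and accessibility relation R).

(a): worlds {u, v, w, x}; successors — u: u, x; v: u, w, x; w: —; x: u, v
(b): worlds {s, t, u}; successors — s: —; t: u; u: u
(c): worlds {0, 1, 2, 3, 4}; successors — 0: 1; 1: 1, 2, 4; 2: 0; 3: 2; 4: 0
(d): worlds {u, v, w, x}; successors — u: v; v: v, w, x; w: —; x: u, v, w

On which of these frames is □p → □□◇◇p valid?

The schema corresponds to a generalized confluence (Geach) condition: ∀x ∀z (xR²z → ∃w (xRw ∧ zR²w)).
(a): fails — xR²w but no t with xRt and wR²t.
(b): holds.
(c): holds.
(d): fails — uR²w but no t with uRt and wR²t.

(b), (c)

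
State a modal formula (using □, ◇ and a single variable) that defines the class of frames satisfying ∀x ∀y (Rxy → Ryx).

s → □◇s

This is symmetry; the standard corresponding axiom is B: s → □◇s.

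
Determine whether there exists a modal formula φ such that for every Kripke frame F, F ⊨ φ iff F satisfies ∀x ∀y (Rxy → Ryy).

Definable; □(□p → p) defines it

The condition is shift-reflexivity. A defining modal formula is □(□p → p).
Suppose □(□p→p) is valid. Take Rxy and set V(p)={w : Ryw}. Then at y, □p holds; since □(□p→p) at x, □p→p at y, so p at y, i.e. Ryy.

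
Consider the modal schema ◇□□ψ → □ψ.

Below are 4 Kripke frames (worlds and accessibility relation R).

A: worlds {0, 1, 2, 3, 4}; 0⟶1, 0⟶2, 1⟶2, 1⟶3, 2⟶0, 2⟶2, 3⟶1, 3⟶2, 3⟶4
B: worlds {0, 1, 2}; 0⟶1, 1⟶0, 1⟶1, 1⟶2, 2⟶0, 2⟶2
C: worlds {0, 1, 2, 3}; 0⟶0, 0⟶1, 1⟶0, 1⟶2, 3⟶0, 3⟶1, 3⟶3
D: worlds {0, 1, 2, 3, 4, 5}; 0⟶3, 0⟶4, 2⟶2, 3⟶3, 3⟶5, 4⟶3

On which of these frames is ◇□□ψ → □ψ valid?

B

This is the axiom for a generalized confluence (Geach) condition; its first-order frame correspondent is ∀x ∀y ∀z ((xRy ∧ xRz) → ∃w (yR²w ∧ z = w)).
A: fails — 1R2, 1R3 but no w with 2R²w and 3=w.
B: holds.
C: fails — 1R2, 1R0 but no w with 2R²w and 0=w.
D: fails — 0R3, 0R4 but no w with 3R²w and 4=w.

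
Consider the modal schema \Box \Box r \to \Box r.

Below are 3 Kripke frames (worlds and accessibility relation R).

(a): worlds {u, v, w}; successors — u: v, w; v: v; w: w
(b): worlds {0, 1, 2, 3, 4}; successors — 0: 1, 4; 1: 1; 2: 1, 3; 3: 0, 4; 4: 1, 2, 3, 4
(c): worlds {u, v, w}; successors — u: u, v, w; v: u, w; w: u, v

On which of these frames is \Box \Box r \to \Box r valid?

(a), (c)

The schema corresponds to density: \forall x \forall y (Rxy \to \exists z (Rxz \wedge Rzy)).
(a): satisfies the condition.
(b): fails — R23 but no z with R2z and Rz3.
(c): satisfies the condition.
Valid on: (a), (c).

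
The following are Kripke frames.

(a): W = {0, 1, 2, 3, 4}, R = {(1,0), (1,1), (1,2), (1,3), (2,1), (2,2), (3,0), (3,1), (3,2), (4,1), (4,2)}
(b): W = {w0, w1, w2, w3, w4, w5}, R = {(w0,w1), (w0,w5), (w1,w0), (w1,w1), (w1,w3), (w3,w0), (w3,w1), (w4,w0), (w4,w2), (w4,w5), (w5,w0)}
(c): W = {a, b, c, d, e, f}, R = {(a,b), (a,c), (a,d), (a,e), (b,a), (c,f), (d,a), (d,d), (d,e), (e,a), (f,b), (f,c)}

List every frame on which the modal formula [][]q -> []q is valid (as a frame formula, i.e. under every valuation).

This is the axiom for density; its first-order frame correspondent is forall x forall y (Rxy -> exists z (Rxz & Rzy)).
(a): satisfies the condition.
(b): fails — Rw4w2 but no z with Rw4z and Rzw2.
(c): fails — Rcf but no z with Rcz and Rzf.

(a)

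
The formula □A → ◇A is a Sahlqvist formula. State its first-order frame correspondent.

seriality

Suppose □A→◇A is valid. At any x set V(A)=W. Then □A at x, so ◇A at x, so x has a successor.
The converse is a direct semantic check.
So the correspondent is seriality.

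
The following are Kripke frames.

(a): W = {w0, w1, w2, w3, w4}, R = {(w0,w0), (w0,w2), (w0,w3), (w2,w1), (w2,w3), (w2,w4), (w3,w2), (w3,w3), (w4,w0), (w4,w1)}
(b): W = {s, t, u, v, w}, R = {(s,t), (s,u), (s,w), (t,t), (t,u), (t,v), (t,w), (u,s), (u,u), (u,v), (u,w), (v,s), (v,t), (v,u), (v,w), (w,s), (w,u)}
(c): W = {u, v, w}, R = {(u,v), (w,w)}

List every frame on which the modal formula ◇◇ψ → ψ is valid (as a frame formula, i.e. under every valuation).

The schema corresponds to a generalized confluence (Geach) condition: ∀x ∀y (xR²y → ∃w (y = w ∧ x = w)).
(a): fails — w0R²w1 but w1 ≠ w0.
(b): fails — sR²t but t ≠ s.
(c): ✓.
Valid on: (c).

(c)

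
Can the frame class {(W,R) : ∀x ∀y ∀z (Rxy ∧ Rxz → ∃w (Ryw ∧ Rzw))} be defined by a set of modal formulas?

The condition is convergence. A defining modal formula is ◇□r → □◇r.
Suppose ◇□r→□◇r is valid. Take Rxy, Rxz and set V(r)={w : Ryw}. Then □r at y so ◇□r at x, so □◇r at x, so ◇r at z, giving w with Rzw and Ryw.

Definable; ◇□r → □◇r defines it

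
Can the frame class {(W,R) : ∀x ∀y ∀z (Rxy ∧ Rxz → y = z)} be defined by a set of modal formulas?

The condition is partial functionality. A defining modal formula is ◇q → □q.

Yes — defined by ◇q → □q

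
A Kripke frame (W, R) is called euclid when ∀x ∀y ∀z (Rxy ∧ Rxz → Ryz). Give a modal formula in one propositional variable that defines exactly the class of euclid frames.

The condition is the Euclidean property. The 5 schema ◇q → □◇q defines it.
Suppose ◇q→□◇q is valid. Take Rxy, Rxz and set V(q)={y}. Then ◇q at x, so □◇q at x, so ◇q at z, so some w with Rzw has q; w=y, i.e. Rzy. By symmetry of the argument, Ryz.

◇q → □◇q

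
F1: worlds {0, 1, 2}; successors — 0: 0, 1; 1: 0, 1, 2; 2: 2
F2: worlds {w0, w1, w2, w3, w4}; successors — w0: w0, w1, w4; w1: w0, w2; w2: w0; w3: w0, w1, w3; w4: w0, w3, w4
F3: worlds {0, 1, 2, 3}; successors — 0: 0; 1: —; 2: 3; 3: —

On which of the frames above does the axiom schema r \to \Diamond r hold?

F1

Frame correspondent (Sahlqvist): \forall x Rxx — i.e. reflexivity.
F1: holds.
F2: fails — world w1 does not see itself.
F3: fails — world 1 does not see itself.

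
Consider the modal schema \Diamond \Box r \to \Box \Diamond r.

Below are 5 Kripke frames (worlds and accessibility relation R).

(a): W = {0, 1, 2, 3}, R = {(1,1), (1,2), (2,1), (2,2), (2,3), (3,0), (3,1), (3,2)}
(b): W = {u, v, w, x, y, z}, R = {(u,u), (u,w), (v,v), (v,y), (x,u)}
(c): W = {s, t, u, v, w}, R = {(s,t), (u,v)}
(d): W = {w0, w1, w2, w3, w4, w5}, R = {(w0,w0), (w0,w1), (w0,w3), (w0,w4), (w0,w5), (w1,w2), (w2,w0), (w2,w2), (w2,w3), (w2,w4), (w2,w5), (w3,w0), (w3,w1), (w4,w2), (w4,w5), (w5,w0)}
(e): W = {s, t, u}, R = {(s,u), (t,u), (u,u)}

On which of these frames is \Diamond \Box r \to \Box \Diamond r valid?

(e)

The schema corresponds to convergence: \forall x \forall y \forall z (Rxy \wedge Rxz \to \exists w (Ryw \wedge Rzw)).
(a): fails — R32 and R30 but 2 and 0 have no common successor.
(b): fails — Ruw and Ruw but w and w have no common successor.
(c): fails — Rst and Rst but t and t have no common successor.
(d): fails — Rw0w4 and Rw0w5 but w4 and w5 have no common successor.
(e): holds.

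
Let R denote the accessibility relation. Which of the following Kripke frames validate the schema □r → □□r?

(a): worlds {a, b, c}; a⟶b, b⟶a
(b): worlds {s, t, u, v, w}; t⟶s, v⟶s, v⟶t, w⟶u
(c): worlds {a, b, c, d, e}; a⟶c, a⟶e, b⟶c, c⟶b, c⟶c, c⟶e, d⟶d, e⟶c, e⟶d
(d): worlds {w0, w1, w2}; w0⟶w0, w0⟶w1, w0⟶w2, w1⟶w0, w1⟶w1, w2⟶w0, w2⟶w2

The schema corresponds to transitivity: ∀x ∀y ∀z (Rxy ∧ Ryz → Rxz).
(a): fails — Rab and Rba but not Raa.
(b): condition met.
(c): fails — Rbc and Rcb but not Rbb.
(d): fails — Rw1w0 and Rw0w2 but not Rw1w2.
Valid on: (b).

(b)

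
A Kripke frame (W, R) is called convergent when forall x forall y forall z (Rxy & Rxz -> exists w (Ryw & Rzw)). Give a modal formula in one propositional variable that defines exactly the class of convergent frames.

The condition is convergence. The .2 schema ◇□ψ → □◇ψ defines it.
Suppose ◇□ψ→□◇ψ is valid. Take Rxy, Rxz and set V(ψ)={w : Ryw}. Then □ψ at y so ◇□ψ at x, so □◇ψ at x, so ◇ψ at z, giving w with Rzw and Ryw.

◇□ψ → □◇ψ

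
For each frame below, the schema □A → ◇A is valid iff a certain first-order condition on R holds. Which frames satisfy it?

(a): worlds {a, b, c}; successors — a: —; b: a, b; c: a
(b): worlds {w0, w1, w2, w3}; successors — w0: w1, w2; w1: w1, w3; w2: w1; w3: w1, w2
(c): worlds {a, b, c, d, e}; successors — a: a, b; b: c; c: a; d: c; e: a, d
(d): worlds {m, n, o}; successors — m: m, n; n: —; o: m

The schema corresponds to seriality: ∀x ∃y Rxy.
(a): fails — world a has no successor.
(b): holds.
(c): holds.
(d): fails — world n has no successor.

(b), (c)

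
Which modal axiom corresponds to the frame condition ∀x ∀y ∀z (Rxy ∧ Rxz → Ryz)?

◇ψ → □◇ψ

This is the Euclidean property; the standard corresponding axiom is 5: ◇ψ → □◇ψ.
Suppose ◇ψ→□◇ψ is valid. Take Rxy, Rxz and set V(ψ)={y}. Then ◇ψ at x, so □◇ψ at x, so ◇ψ at z, so some w with Rzw has ψ; w=y, i.e. Rzy. By symmetry of the argument, Ryz.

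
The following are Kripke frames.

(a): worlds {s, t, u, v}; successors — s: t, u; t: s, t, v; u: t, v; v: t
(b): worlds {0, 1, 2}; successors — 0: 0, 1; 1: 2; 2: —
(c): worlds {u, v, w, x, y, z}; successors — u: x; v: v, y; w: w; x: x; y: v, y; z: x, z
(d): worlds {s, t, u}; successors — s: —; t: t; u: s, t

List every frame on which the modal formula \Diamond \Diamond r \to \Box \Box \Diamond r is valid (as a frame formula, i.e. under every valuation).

(d)

The schema corresponds to a generalized confluence (Geach) condition: \forall x \forall y \forall z ((x R^2 y \wedge x R^2 z) \to \exists w (y = w \wedge zRw)).
(a): fails — sR²s, sR²s but no w with s=w and sRw.
(b): fails — 0R²0, 0R²1 but no w with 0=w and 1Rw.
(c): fails — zR²z, zR²x but no t with z=t and xRt.
(d): ✓.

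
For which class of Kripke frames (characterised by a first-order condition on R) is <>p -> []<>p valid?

Suppose ◇p→□◇p is valid. Take Rxy, Rxz and set V(p)={y}. Then ◇p at x, so □◇p at x, so ◇p at z, so some w with Rzw has p; w=y, i.e. Rzy. By symmetry of the argument, Ryz.
The converse is a direct semantic check.
Frame condition: forall x forall y forall z (Rxy & Rxz -> Ryz).

the Euclidean property: forall x forall y forall z (Rxy & Rxz -> Ryz)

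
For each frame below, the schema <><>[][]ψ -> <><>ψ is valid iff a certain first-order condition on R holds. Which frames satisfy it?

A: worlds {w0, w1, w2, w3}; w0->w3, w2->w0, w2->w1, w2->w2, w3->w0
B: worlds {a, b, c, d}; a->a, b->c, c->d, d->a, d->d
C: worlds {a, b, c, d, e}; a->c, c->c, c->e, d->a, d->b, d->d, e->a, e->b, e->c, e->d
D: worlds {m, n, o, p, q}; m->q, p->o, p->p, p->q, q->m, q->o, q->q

This is the axiom for a generalized confluence (Geach) condition; its first-order frame correspondent is forall x forall y (x R^2 y -> exists w (y R^2 w & x R^2 w)).
A: fails — w2R²w1 but no w with w1R²w and w2R²w.
B: satisfies the condition.
C: fails — cR²b but no w with bR²w and cR²w.
D: fails — mR²o but no w with oR²w and mR²w.
Valid on: B.

B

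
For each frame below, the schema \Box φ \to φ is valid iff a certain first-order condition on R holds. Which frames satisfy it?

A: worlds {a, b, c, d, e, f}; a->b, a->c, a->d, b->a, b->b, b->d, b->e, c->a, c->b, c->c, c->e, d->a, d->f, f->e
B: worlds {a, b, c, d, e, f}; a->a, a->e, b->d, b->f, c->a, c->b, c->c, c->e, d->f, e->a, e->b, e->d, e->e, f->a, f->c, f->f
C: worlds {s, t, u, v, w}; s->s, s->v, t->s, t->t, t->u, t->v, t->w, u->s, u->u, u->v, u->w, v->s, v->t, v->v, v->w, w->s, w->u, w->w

C

The schema corresponds to reflexivity: \forall x Rxx.
A: fails — world a does not see itself.
B: fails — world b does not see itself.
C: satisfies the condition.
Valid on: C.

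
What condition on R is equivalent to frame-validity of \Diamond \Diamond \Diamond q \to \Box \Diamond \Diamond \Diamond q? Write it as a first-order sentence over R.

This is a Sahlqvist (Geach-type) schema ◇^3□^0q → □^1◇^3q.
First-order correspondent: \forall x \forall y \forall z ((x R^3 y \wedge xRz) \to \exists w (y = w \wedge z R^3 w)).

\forall x \forall y \forall z ((x R^3 y \wedge xRz) \to \exists w (y = w \wedge z R^3 w))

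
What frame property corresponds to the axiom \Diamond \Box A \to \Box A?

Replacing A by ¬A and contraposing gives the equivalent schema ◇A → □◇A.
Suppose ◇A→□◇A is valid. Take Rxy, Rxz and set V(A)={y}. Then ◇A at x, so □◇A at x, so ◇A at z, so some w with Rzw has A; w=y, i.e. Rzy. By symmetry of the argument, Ryz.

the Euclidean property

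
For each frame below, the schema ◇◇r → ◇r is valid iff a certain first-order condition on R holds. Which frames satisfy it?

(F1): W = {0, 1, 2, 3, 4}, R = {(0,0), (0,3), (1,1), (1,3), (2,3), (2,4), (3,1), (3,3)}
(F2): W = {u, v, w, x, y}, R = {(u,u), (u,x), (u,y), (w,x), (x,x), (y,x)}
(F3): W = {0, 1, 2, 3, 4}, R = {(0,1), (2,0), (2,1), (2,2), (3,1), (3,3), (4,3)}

This is the axiom for a generalized confluence (Geach) condition; its first-order frame correspondent is ∀x ∀y (xR²y → ∃w (y = w ∧ xRw)).
(F1): fails — 0R²1 but no w with 1=w and 0Rw.
(F2): ✓.
(F3): fails — 4R²1 but no w with 1=w and 4Rw.
Valid on: (F2).

(F2)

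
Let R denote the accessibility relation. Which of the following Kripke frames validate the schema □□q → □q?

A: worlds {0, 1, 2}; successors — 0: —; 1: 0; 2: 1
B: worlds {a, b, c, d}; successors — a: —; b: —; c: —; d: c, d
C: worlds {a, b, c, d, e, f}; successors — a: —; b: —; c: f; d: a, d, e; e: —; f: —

This is the axiom for density; its first-order frame correspondent is ∀x ∀y (Rxy → ∃z (Rxz ∧ Rzy)).
A: fails — R10 but no z with R1z and Rz0.
B: ✓.
C: fails — Rcf but no z with Rcz and Rzf.
Valid on: B.

B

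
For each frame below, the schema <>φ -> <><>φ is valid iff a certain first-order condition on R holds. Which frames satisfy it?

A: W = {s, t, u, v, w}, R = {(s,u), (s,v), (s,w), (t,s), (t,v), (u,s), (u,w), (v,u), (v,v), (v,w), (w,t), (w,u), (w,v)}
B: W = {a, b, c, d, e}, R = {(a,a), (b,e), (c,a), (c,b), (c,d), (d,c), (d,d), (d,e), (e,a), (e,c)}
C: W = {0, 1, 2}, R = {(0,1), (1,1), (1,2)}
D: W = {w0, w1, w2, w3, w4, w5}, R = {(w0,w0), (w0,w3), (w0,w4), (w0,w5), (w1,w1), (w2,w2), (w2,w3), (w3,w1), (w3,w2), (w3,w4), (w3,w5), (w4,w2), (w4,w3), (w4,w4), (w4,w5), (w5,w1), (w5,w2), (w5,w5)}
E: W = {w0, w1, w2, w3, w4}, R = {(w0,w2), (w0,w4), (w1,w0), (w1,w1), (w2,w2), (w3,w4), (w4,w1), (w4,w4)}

Frame correspondent (Sahlqvist): forall x forall y (xRy -> exists w (y = w & x R^2 w)) — i.e. a generalized confluence (Geach) condition.
A: fails — tRs but no w* with s=w* and tR²w*.
B: fails — bRe but no w with e=w and bR²w.
C: holds.
D: holds.
E: holds.
Valid on: C, D, E.

C, D, E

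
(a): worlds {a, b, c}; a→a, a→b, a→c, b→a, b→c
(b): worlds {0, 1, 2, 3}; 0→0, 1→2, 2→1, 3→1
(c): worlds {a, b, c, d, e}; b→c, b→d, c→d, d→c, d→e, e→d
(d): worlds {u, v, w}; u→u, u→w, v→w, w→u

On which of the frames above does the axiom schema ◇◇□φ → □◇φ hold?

(d)

This is the axiom for a generalized confluence (Geach) condition; its first-order frame correspondent is ∀x ∀y ∀z ((xR²y ∧ xRz) → ∃w (yRw ∧ zRw)).
(a): fails — aR²a, aRc but no w with aRw and cRw.
(b): fails — 1R²1, 1R2 but no w with 1Rw and 2Rw.
(c): fails — bR²c, bRd but no w with cRw and dRw.
(d): condition met.
Valid on: (d).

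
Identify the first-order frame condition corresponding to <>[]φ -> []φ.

Replacing φ by ¬φ and contraposing gives the equivalent schema ◇φ → □◇φ.
Suppose ◇φ→□◇φ is valid. Take Rxy, Rxz and set V(φ)={y}. Then ◇φ at x, so □◇φ at x, so ◇φ at z, so some w with Rzw has φ; w=y, i.e. Rzy. By symmetry of the argument, Ryz.
Conversely, any frame satisfying forall x forall y forall z (Rxy & Rxz -> Ryz) validates the schema.
Frame condition: forall x forall y forall z (Rxy & Rxz -> Ryz).

the Euclidean property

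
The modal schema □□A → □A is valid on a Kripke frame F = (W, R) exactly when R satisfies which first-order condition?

density: ∀x ∀y (Rxy → ∃z (Rxz ∧ Rzy))

This schema is the C4 axiom.
Its frame correspondent is density — ∀x ∀y (Rxy → ∃z (Rxz ∧ Rzy)).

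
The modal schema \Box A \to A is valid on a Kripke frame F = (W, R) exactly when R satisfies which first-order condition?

Suppose □A→A is valid. At any x set V(A)={w : Rxw}. Then □A holds at x, so A holds at x, i.e. Rxx.

Reflexivity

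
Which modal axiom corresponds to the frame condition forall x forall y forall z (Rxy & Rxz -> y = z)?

The condition is partial functionality. The CD schema ◇ψ → □ψ defines it.
Suppose ◇ψ→□ψ is valid. Take Rxy, Rxz and set V(ψ)={y}. Then ◇ψ at x, so □ψ at x, so ψ at z, i.e. z=y.

◇ψ → □ψ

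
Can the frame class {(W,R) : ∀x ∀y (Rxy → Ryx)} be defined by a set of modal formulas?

Yes — defined by p → □◇p

The condition is symmetry. A defining modal formula is p → □◇p.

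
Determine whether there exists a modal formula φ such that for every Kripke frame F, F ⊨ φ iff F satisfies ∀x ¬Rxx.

Not definable by any modal formula

Modal frame validity is preserved under surjective bounded morphisms.
The 5-cycle (worlds a,b,c,d,e with a→b→c→d→e→a) is irreflexive, and the map sending every world to a single reflexive point • is a surjective bounded morphism (forth: every edge maps to (•,•); back: every world has a successor). So any modal formula valid on the 5-cycle is also valid on the reflexive point, which is not irreflexive.
So the class is not modally definable.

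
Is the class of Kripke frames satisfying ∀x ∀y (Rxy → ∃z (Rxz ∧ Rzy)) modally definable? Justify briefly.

Yes: it is density, defined by the C4 schema □□r → □r.
Suppose □□r→□r is valid. Take Rxy and set V(r)={w : xR²w}. Then □□r at x, so □r at x, so r at y, i.e. ∃z(Rxz∧Rzy).

Yes — defined by □□r → □r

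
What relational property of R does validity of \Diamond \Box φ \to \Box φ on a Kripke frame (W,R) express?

the Euclidean property

This is a form of the 5 axiom.
It corresponds to the Euclidean property: \forall x \forall y \forall z (Rxy \wedge Rxz \to Ryz).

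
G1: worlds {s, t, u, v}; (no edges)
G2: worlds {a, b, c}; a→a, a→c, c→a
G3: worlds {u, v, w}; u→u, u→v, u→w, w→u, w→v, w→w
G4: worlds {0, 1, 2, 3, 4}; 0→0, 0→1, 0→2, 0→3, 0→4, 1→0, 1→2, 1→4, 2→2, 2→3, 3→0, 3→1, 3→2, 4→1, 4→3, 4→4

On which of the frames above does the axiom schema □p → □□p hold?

Frame correspondent (Sahlqvist): ∀x ∀y ∀z (Rxy ∧ Ryz → Rxz) — i.e. transitivity.
G1: satisfies the condition.
G2: fails — Rca and Rac but not Rcc.
G3: satisfies the condition.
G4: fails — R10 and R01 but not R11.
Valid on: G1, G3.

G1, G3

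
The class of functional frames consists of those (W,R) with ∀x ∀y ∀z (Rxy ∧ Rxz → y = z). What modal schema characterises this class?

This is partial functionality; the standard corresponding axiom is CD: ◇ψ → □ψ.
Suppose ◇ψ→□ψ is valid. Take Rxy, Rxz and set V(ψ)={y}. Then ◇ψ at x, so □ψ at x, so ψ at z, i.e. z=y.

◇ψ → □ψ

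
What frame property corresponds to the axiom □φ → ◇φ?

Seriality

Suppose □φ→◇φ is valid. At any x set V(φ)=W. Then □φ at x, so ◇φ at x, so x has a successor.
The converse is a direct semantic check.
So the correspondent is seriality.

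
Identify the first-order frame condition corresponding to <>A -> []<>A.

This schema is the 5 axiom.
Its frame correspondent is the Euclidean property — forall x forall y forall z (Rxy & Rxz -> Ryz).

the Euclidean property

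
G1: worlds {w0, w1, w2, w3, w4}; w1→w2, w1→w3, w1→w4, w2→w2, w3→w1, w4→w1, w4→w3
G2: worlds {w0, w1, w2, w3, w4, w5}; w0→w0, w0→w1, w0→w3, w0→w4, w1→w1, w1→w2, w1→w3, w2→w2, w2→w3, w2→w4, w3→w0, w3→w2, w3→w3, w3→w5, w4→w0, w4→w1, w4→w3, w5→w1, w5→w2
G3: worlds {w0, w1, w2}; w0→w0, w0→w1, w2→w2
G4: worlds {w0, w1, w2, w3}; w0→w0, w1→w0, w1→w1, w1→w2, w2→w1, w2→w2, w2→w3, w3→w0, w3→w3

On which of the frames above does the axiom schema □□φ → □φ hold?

Frame correspondent (Sahlqvist): ∀x ∀y (Rxy → ∃z (Rxz ∧ Rzy)) — i.e. density.
G1: fails — Rw3w1 but no z with Rw3z and Rzw1.
G2: holds.
G3: holds.
G4: holds.

G2, G3, G4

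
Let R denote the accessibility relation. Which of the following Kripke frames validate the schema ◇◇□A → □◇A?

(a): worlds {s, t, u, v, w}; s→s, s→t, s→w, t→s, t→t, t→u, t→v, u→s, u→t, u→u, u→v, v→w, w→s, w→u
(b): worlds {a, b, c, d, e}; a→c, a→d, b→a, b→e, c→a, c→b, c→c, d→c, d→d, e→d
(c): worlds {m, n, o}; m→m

The schema corresponds to a generalized confluence (Geach) condition: ∀x ∀y ∀z ((xR²y ∧ xRz) → ∃w (yRw ∧ zRw)).
(a): fails — sR²v, sRt but no w* with vRw* and tRw*.
(b): fails — aR²b, aRd but no w with bRw and dRw.
(c): condition met.

(c)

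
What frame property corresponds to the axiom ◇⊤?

seriality

◇⊤ holds at w iff w has a successor, so frame-validity of ◇⊤ is exactly seriality. Equivalently via □A → ◇A:
Suppose □A→◇A is valid. At any x set V(A)=W. Then □A at x, so ◇A at x, so x has a successor.
Conversely, on a frame with seriality the schema holds at every world under every valuation.
Frame condition: ∀x ∃y Rxy.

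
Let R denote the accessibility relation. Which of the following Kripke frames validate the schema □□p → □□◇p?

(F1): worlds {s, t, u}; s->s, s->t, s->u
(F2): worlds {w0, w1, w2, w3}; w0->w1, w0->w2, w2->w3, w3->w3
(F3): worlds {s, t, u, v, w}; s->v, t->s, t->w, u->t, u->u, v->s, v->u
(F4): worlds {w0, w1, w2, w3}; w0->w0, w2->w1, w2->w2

(F2)

Frame correspondent (Sahlqvist): ∀x ∀z (xR²z → ∃w (xR²w ∧ zRw)) — i.e. a generalized confluence (Geach) condition.
(F1): fails — sR²t but no w with sR²w and tRw.
(F2): holds.
(F3): fails — sR²s but no w* with sR²w* and sRw*.
(F4): fails — w2R²w1 but no w with w2R²w and w1Rw.
Valid on: (F2).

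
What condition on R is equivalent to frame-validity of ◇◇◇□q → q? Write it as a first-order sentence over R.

∀x ∀y (xR³y → ∃w (yRw ∧ x = w))

This is a Sahlqvist (Geach-type) schema ◇^3□^1q → □^0◇^0q.
Minimal-valuation argument: fix x; take any y with xR^3y and any z with xR^0z. Set V(q) to the set of worlds R-reachable from y in exactly 1 step. Then □^1q holds at y, so the antecedent holds at x; validity forces ◇^0q at z, giving a w with zR^0w and yR^1w.
First-order correspondent: ∀x ∀y (xR³y → ∃w (yRw ∧ x = w)).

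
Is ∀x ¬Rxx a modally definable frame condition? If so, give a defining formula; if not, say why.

If a class were modally definable it would be closed under surjective bounded morphisms (Goldblatt–Thomason).
The 5-cycle (worlds w0,w1,w2,w3,w4 with w0→w1→w2→w3→w4→w0) is irreflexive, and the map sending every world to a single reflexive point • is a surjective bounded morphism (forth: every edge maps to (•,•); back: every world has a successor). So any modal formula valid on the 5-cycle is also valid on the reflexive point, which is not irreflexive.
So no modal formula (or set of formulas) defines exactly the irreflexive frames.

No — not modally definable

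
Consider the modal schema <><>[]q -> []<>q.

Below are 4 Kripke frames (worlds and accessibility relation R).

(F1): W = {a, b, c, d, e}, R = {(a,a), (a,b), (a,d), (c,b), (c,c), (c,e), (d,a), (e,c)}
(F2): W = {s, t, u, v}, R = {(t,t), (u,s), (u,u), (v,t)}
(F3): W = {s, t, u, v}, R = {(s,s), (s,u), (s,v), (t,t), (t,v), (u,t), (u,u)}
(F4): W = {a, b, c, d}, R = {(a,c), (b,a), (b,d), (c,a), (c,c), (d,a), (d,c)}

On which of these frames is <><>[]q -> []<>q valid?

The schema corresponds to a generalized confluence (Geach) condition: forall x forall y forall z ((x R^2 y & xRz) -> exists w (yRw & zRw)).
(F1): fails — aR²a, aRb but no w with aRw and bRw.
(F2): fails — uR²s, uRs but no w with sRw and sRw.
(F3): fails — sR²s, sRv but no w with sRw and vRw.
(F4): ✓.

(F4)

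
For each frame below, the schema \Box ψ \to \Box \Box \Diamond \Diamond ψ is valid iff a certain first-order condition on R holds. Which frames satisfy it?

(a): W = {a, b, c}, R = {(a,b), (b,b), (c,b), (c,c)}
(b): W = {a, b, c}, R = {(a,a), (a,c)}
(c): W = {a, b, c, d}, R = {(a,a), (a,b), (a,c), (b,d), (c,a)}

This is the axiom for a generalized confluence (Geach) condition; its first-order frame correspondent is \forall x \forall z (x R^2 z \to \exists w (xRw \wedge z R^2 w)).
(a): condition met.
(b): fails — aR²c but no w with aRw and cR²w.
(c): fails — aR²b but no w with aRw and bR²w.

(a)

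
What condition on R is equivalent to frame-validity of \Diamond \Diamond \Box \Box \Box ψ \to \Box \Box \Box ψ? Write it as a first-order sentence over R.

This is a Sahlqvist (Geach-type) schema ◇^2□^3ψ → □^3◇^0ψ.
Minimal-valuation argument: fix x; take any y with xR^2y and any z with xR^3z. Set V(ψ) to the set of worlds R-reachable from y in exactly 3 steps. Then □^3ψ holds at y, so the antecedent holds at x; validity forces ◇^0ψ at z, giving a w with zR^0w and yR^3w.
First-order correspondent: \forall x \forall y \forall z ((x R^2 y \wedge x R^3 z) \to \exists w (y R^3 w \wedge z = w)).

\forall x \forall y \forall z ((x R^2 y \wedge x R^3 z) \to \exists w (y R^3 w \wedge z = w))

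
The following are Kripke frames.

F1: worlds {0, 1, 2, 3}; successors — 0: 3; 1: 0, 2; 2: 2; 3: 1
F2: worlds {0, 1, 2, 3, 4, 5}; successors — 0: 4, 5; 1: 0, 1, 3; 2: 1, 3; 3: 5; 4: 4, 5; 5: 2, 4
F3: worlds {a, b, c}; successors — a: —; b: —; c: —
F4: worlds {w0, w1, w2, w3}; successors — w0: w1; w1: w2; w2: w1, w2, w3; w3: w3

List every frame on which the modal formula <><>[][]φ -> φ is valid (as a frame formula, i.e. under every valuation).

Frame correspondent (Sahlqvist): forall x forall y (x R^2 y -> exists w (y R^2 w & x = w)) — i.e. a generalized confluence (Geach) condition.
F1: fails — 0R²1 but no w with 1R²w and 0=w.
F2: fails — 0R²4 but no w with 4R²w and 0=w.
F3: condition met.
F4: fails — w0R²w2 but no w with w2R²w and w0=w.
Valid on: F3.

F3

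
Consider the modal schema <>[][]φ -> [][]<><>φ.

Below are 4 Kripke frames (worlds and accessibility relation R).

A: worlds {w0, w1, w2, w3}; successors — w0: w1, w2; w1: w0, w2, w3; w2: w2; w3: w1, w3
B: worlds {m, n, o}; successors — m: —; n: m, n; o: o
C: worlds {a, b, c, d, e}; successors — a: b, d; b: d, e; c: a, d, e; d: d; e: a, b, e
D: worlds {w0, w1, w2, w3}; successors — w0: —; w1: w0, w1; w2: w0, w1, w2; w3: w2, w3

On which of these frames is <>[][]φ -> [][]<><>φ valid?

A, C

Frame correspondent (Sahlqvist): forall x forall y forall z ((xRy & x R^2 z) -> exists w (y R^2 w & z R^2 w)) — i.e. a generalized confluence (Geach) condition.
A: holds.
B: fails — nRm, nR²m but no w with mR²w and mR²w.
C: holds.
D: fails — w1Rw0, w1R²w0 but no w with w0R²w and w0R²w.
Valid on: A, C.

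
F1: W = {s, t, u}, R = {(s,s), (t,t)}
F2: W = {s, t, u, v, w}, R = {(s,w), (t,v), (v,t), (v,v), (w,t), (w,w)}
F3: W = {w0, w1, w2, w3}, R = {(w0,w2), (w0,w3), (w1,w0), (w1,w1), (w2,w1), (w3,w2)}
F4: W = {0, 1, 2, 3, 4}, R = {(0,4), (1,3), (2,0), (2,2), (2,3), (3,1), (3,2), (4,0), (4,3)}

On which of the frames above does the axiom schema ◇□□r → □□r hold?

This is the axiom for a generalized confluence (Geach) condition; its first-order frame correspondent is ∀x ∀y ∀z ((xRy ∧ xR²z) → ∃w (yR²w ∧ z = w)).
F1: holds.
F2: fails — wRt, wR²w but no w* with tR²w* and w=w*.
F3: fails — w0Rw2, w0R²w2 but no w with w2R²w and w2=w.
F4: fails — 0R4, 0R²0 but no w with 4R²w and 0=w.

F1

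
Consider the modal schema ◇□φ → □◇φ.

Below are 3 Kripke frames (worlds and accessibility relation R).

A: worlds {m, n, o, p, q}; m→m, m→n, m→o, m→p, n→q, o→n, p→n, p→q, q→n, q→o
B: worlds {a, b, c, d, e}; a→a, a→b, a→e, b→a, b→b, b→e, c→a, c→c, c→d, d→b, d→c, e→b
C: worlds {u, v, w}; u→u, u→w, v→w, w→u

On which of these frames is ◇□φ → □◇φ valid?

The schema corresponds to convergence: ∀x ∀y ∀z (Rxy ∧ Rxz → ∃w (Ryw ∧ Rzw)).
A: fails — Rmo and Rmn but o and n have no common successor.
B: satisfies the condition.
C: satisfies the condition.

B, C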